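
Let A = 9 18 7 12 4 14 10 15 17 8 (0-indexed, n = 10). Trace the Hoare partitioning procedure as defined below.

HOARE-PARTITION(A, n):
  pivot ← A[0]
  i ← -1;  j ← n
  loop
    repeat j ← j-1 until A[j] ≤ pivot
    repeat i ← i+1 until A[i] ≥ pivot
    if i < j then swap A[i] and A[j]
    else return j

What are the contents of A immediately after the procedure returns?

8 4 7 12 18 14 10 15 17 9

pivot = A[0] = 9; i = -1, j = 10
j→9 (A[9]=8≤9), i→0 (A[0]=9≥9); i<j, swap → 8 18 7 12 4 14 10 15 17 9
j→4 (A[4]=4≤9), i→1 (A[1]=18≥9); i<j, swap → 8 4 7 12 18 14 10 15 17 9
j→2, i→3; i≥j, return j=2. A = 8 4 7 12 18 14 10 15 17 9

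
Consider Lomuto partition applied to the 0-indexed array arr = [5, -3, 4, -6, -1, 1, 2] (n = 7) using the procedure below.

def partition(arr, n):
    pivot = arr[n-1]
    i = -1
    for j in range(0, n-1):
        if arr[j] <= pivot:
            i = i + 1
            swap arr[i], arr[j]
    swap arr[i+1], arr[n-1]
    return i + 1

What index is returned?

pivot = arr[6] = 2; i = -1
j=0: arr[0]=5 > 2 → no swap
j=1: arr[1]=-3 ≤ 2 → i=0, swap arr[0],arr[1] → [-3, 5, 4, -6, -1, 1, 2]
j=2: arr[2]=4 > 2 → no swap
j=3: arr[3]=-6 ≤ 2 → i=1, swap arr[1],arr[3] → [-3, -6, 4, 5, -1, 1, 2]
j=4: arr[4]=-1 ≤ 2 → i=2, swap arr[2],arr[4] → [-3, -6, -1, 5, 4, 1, 2]
j=5: arr[5]=1 ≤ 2 → i=3, swap arr[3],arr[5] → [-3, -6, -1, 1, 4, 5, 2]
final swap arr[4],arr[6] → [-3, -6, -1, 1, 2, 5, 4]; return 4

4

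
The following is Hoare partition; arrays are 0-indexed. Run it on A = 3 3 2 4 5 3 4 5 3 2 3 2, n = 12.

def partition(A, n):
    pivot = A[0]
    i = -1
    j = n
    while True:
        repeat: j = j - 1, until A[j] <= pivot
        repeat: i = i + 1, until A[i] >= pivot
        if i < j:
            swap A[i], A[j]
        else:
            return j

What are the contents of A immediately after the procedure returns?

pivot = A[0] = 3; i = -1, j = 12
j→11 (A[11]=2≤3), i→0 (A[0]=3≥3); i<j, swap → 2 3 2 4 5 3 4 5 3 2 3 3
j→10 (A[10]=3≤3), i→1 (A[1]=3≥3); i<j, swap → 2 3 2 4 5 3 4 5 3 2 3 3
j→9 (A[9]=2≤3), i→3 (A[3]=4≥3); i<j, swap → 2 3 2 2 5 3 4 5 3 4 3 3
j→8 (A[8]=3≤3), i→4 (A[4]=5≥3); i<j, swap → 2 3 2 2 3 3 4 5 5 4 3 3
j→5, i→5; i≥j, return j=5. A = 2 3 2 2 3 3 4 5 5 4 3 3

2 3 2 2 3 3 4 5 5 4 3 3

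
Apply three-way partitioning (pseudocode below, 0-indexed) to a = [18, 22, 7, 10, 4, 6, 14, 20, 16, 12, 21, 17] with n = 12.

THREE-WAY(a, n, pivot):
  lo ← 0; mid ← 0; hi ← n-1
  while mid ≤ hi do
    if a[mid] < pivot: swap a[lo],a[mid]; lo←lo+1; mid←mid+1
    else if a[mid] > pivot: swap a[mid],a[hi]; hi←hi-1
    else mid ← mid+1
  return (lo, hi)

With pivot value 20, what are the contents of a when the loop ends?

pivot = 20; lo=0, mid=0, hi=11
a[mid]=18<20: swap a[0],a[0]; lo=1,mid=1 → [18, 22, 7, 10, 4, 6, 14, 20, 16, 12, 21, 17]
a[mid]=22>20: swap a[1],a[11]; hi=10 → [18, 17, 7, 10, 4, 6, 14, 20, 16, 12, 21, 22]
a[mid]=17<20: swap a[1],a[1]; lo=2,mid=2 → [18, 17, 7, 10, 4, 6, 14, 20, 16, 12, 21, 22]
a[mid]=7<20: swap a[2],a[2]; lo=3,mid=3 → [18, 17, 7, 10, 4, 6, 14, 20, 16, 12, 21, 22]
a[mid]=10<20: swap a[3],a[3]; lo=4,mid=4 → [18, 17, 7, 10, 4, 6, 14, 20, 16, 12, 21, 22]
a[mid]=4<20: swap a[4],a[4]; lo=5,mid=5 → [18, 17, 7, 10, 4, 6, 14, 20, 16, 12, 21, 22]
a[mid]=6<20: swap a[5],a[5]; lo=6,mid=6 → [18, 17, 7, 10, 4, 6, 14, 20, 16, 12, 21, 22]
a[mid]=14<20: swap a[6],a[6]; lo=7,mid=7 → [18, 17, 7, 10, 4, 6, 14, 20, 16, 12, 21, 22]
a[mid]=20=20: mid=8
a[mid]=16<20: swap a[7],a[8]; lo=8,mid=9 → [18, 17, 7, 10, 4, 6, 14, 16, 20, 12, 21, 22]
a[mid]=12<20: swap a[8],a[9]; lo=9,mid=10 → [18, 17, 7, 10, 4, 6, 14, 16, 12, 20, 21, 22]
a[mid]=21>20: swap a[10],a[10]; hi=9 → [18, 17, 7, 10, 4, 6, 14, 16, 12, 20, 21, 22]
end: lo=9, hi=9; a = [18, 17, 7, 10, 4, 6, 14, 16, 12, 20, 21, 22]

[18, 17, 7, 10, 4, 6, 14, 16, 12, 20, 21, 22]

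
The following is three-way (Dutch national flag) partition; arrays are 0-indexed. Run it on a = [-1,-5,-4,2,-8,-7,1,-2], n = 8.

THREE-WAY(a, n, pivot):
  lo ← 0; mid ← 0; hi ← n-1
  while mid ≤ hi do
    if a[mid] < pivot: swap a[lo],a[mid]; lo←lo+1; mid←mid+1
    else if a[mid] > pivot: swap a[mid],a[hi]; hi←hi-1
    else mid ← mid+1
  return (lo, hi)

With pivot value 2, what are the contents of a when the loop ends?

pivot = 2; lo=0, mid=0, hi=7
a[mid]=-1<2: swap a[0],a[0]; lo=1,mid=1 → [-1,-5,-4,2,-8,-7,1,-2]
a[mid]=-5<2: swap a[1],a[1]; lo=2,mid=2 → [-1,-5,-4,2,-8,-7,1,-2]
a[mid]=-4<2: swap a[2],a[2]; lo=3,mid=3 → [-1,-5,-4,2,-8,-7,1,-2]
a[mid]=2=2: mid=4
a[mid]=-8<2: swap a[3],a[4]; lo=4,mid=5 → [-1,-5,-4,-8,2,-7,1,-2]
a[mid]=-7<2: swap a[4],a[5]; lo=5,mid=6 → [-1,-5,-4,-8,-7,2,1,-2]
a[mid]=1<2: swap a[5],a[6]; lo=6,mid=7 → [-1,-5,-4,-8,-7,1,2,-2]
a[mid]=-2<2: swap a[6],a[7]; lo=7,mid=8 → [-1,-5,-4,-8,-7,1,-2,2]
end: lo=7, hi=7; a = [-1,-5,-4,-8,-7,1,-2,2]

[-1,-5,-4,-8,-7,1,-2,2]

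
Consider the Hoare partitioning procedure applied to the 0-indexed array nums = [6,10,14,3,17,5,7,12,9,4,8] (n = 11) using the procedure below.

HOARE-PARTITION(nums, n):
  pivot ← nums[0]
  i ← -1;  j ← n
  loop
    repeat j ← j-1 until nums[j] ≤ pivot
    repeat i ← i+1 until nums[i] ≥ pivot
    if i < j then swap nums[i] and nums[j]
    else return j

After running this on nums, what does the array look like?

pivot = nums[0] = 6; i = -1, j = 11
j→9 (nums[9]=4≤6), i→0 (nums[0]=6≥6); i<j, swap → [4,10,14,3,17,5,7,12,9,6,8]
j→5 (nums[5]=5≤6), i→1 (nums[1]=10≥6); i<j, swap → [4,5,14,3,17,10,7,12,9,6,8]
j→3 (nums[3]=3≤6), i→2 (nums[2]=14≥6); i<j, swap → [4,5,3,14,17,10,7,12,9,6,8]
j→2, i→3; i≥j, return j=2. nums = [4,5,3,14,17,10,7,12,9,6,8]

[4,5,3,14,17,10,7,12,9,6,8]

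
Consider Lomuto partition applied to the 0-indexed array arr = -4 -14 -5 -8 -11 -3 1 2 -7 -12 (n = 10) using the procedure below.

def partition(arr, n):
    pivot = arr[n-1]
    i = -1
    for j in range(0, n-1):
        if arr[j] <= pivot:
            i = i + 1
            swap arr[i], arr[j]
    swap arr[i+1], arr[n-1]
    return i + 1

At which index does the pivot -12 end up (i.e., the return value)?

1

pivot = arr[9] = -12; i = -1
j=0: arr[0]=-4 > -12 → no swap
j=1: arr[1]=-14 ≤ -12 → i=0, swap arr[0],arr[1] → -14 -4 -5 -8 -11 -3 1 2 -7 -12
j=2: arr[2]=-5 > -12 → no swap
j=3: arr[3]=-8 > -12 → no swap
j=4: arr[4]=-11 > -12 → no swap
j=5: arr[5]=-3 > -12 → no swap
j=6: arr[6]=1 > -12 → no swap
j=7: arr[7]=2 > -12 → no swap
j=8: arr[8]=-7 > -12 → no swap
final swap arr[1],arr[9] → -14 -12 -5 -8 -11 -3 1 2 -7 -4; return 1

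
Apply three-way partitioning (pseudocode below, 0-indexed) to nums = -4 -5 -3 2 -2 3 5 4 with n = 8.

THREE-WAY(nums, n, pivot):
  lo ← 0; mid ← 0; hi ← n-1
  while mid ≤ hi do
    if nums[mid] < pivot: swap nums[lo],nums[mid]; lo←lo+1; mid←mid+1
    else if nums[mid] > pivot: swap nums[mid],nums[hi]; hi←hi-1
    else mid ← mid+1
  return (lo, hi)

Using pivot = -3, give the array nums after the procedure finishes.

pivot = -3; lo=0, mid=0, hi=7
nums[mid]=-4<-3: swap nums[0],nums[0]; lo=1,mid=1 → -4 -5 -3 2 -2 3 5 4
nums[mid]=-5<-3: swap nums[1],nums[1]; lo=2,mid=2 → -4 -5 -3 2 -2 3 5 4
nums[mid]=-3=-3: mid=3
nums[mid]=2>-3: swap nums[3],nums[7]; hi=6 → -4 -5 -3 4 -2 3 5 2
nums[mid]=4>-3: swap nums[3],nums[6]; hi=5 → -4 -5 -3 5 -2 3 4 2
nums[mid]=5>-3: swap nums[3],nums[5]; hi=4 → -4 -5 -3 3 -2 5 4 2
nums[mid]=3>-3: swap nums[3],nums[4]; hi=3 → -4 -5 -3 -2 3 5 4 2
nums[mid]=-2>-3: swap nums[3],nums[3]; hi=2 → -4 -5 -3 -2 3 5 4 2
end: lo=2, hi=2; nums = -4 -5 -3 -2 3 5 4 2

-4 -5 -3 -2 3 5 4 2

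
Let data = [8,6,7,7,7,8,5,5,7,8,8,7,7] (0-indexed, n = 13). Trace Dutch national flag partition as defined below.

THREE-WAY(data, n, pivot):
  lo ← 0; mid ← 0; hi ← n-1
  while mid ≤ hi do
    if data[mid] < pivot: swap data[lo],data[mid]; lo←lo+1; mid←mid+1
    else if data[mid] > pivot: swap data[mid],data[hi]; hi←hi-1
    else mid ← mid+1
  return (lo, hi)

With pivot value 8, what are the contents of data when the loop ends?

lo=0 mid=0 hi=12
8=8: mid=1
6<8: swap(0,1), lo=1 mid=2 ⇒ [6,8,7,7,7,8,5,5,7,8,8,7,7]
7<8: swap(1,2), lo=2 mid=3 ⇒ [6,7,8,7,7,8,5,5,7,8,8,7,7]
7<8: swap(2,3), lo=3 mid=4 ⇒ [6,7,7,8,7,8,5,5,7,8,8,7,7]
7<8: swap(3,4), lo=4 mid=5 ⇒ [6,7,7,7,8,8,5,5,7,8,8,7,7]
8=8: mid=6
5<8: swap(4,6), lo=5 mid=7 ⇒ [6,7,7,7,5,8,8,5,7,8,8,7,7]
5<8: swap(5,7), lo=6 mid=8 ⇒ [6,7,7,7,5,5,8,8,7,8,8,7,7]
7<8: swap(6,8), lo=7 mid=9 ⇒ [6,7,7,7,5,5,7,8,8,8,8,7,7]
8=8: mid=10
8=8: mid=11
7<8: swap(7,11), lo=8 mid=12 ⇒ [6,7,7,7,5,5,7,7,8,8,8,8,7]
7<8: swap(8,12), lo=9 mid=13 ⇒ [6,7,7,7,5,5,7,7,7,8,8,8,8]
done. lo=9 hi=12; data=[6,7,7,7,5,5,7,7,7,8,8,8,8]

[6,7,7,7,5,5,7,7,7,8,8,8,8]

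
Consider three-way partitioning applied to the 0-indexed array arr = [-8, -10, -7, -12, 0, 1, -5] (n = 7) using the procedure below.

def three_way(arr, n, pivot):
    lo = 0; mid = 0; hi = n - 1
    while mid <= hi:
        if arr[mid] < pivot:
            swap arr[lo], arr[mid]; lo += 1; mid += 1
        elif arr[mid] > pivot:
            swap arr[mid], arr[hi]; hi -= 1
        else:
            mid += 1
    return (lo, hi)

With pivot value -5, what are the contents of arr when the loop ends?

[-8, -10, -7, -12, -5, 1, 0]

pivot = -5; lo=0, mid=0, hi=6
arr[mid]=-8<-5: swap arr[0],arr[0]; lo=1,mid=1 → [-8, -10, -7, -12, 0, 1, -5]
arr[mid]=-10<-5: swap arr[1],arr[1]; lo=2,mid=2 → [-8, -10, -7, -12, 0, 1, -5]
arr[mid]=-7<-5: swap arr[2],arr[2]; lo=3,mid=3 → [-8, -10, -7, -12, 0, 1, -5]
arr[mid]=-12<-5: swap arr[3],arr[3]; lo=4,mid=4 → [-8, -10, -7, -12, 0, 1, -5]
arr[mid]=0>-5: swap arr[4],arr[6]; hi=5 → [-8, -10, -7, -12, -5, 1, 0]
arr[mid]=-5=-5: mid=5
arr[mid]=1>-5: swap arr[5],arr[5]; hi=4 → [-8, -10, -7, -12, -5, 1, 0]
end: lo=4, hi=4; arr = [-8, -10, -7, -12, -5, 1, 0]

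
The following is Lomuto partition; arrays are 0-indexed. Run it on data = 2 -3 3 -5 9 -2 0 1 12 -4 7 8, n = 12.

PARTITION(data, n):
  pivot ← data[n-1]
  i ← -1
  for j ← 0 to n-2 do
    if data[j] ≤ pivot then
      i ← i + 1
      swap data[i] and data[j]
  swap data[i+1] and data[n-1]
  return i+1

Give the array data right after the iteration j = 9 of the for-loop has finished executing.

2 -3 3 -5 -2 0 1 -4 12 9 7 8

pivot=8, i=-1
j=0: 2≤8, i=0, swap(0,0) ⇒ 2 -3 3 -5 9 -2 0 1 12 -4 7 8
j=1: -3≤8, i=1, swap(1,1) ⇒ 2 -3 3 -5 9 -2 0 1 12 -4 7 8
j=2: 3≤8, i=2, swap(2,2) ⇒ 2 -3 3 -5 9 -2 0 1 12 -4 7 8
j=3: -5≤8, i=3, swap(3,3) ⇒ 2 -3 3 -5 9 -2 0 1 12 -4 7 8
j=4: 9>8, skip
j=5: -2≤8, i=4, swap(4,5) ⇒ 2 -3 3 -5 -2 9 0 1 12 -4 7 8
j=6: 0≤8, i=5, swap(5,6) ⇒ 2 -3 3 -5 -2 0 9 1 12 -4 7 8
j=7: 1≤8, i=6, swap(6,7) ⇒ 2 -3 3 -5 -2 0 1 9 12 -4 7 8
j=8: 12>8, skip
j=9: -4≤8, i=7, swap(7,9) ⇒ 2 -3 3 -5 -2 0 1 -4 12 9 7 8
(after j=9) data = 2 -3 3 -5 -2 0 1 -4 12 9 7 8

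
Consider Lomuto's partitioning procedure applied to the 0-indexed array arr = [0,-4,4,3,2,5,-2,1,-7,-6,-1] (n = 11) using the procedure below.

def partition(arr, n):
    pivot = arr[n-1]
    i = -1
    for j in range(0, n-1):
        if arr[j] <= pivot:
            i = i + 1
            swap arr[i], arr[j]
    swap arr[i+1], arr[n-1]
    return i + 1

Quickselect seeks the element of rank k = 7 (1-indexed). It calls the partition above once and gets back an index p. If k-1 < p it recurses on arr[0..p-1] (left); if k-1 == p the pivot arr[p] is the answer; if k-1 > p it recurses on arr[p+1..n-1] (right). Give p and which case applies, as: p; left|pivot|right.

4; right

pivot = arr[10] = -1; i = -1
j=0: arr[0]=0 > -1 → no swap
j=1: arr[1]=-4 ≤ -1 → i=0, swap arr[0],arr[1] → [-4,0,4,3,2,5,-2,1,-7,-6,-1]
j=2: arr[2]=4 > -1 → no swap
j=3: arr[3]=3 > -1 → no swap
j=4: arr[4]=2 > -1 → no swap
j=5: arr[5]=5 > -1 → no swap
j=6: arr[6]=-2 ≤ -1 → i=1, swap arr[1],arr[6] → [-4,-2,4,3,2,5,0,1,-7,-6,-1]
j=7: arr[7]=1 > -1 → no swap
j=8: arr[8]=-7 ≤ -1 → i=2, swap arr[2],arr[8] → [-4,-2,-7,3,2,5,0,1,4,-6,-1]
j=9: arr[9]=-6 ≤ -1 → i=3, swap arr[3],arr[9] → [-4,-2,-7,-6,2,5,0,1,4,3,-1]
final swap arr[4],arr[10] → [-4,-2,-7,-6,-1,5,0,1,4,3,2]; return 4
p = 4; k-1 = 6 > 4 ⇒ right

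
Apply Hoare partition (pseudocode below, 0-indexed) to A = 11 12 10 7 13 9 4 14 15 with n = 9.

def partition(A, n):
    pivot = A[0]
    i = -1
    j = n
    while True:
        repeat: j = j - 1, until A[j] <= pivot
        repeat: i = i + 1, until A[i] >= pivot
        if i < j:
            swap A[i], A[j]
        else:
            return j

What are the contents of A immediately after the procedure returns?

pivot=11
j stops at 6 (4), i stops at 0 (11); swap ⇒ 4 12 10 7 13 9 11 14 15
j stops at 5 (9), i stops at 1 (12); swap ⇒ 4 9 10 7 13 12 11 14 15
j stops at 3, i stops at 4; i≥j ⇒ return 3. A=4 9 10 7 13 12 11 14 15

4 9 10 7 13 12 11 14 15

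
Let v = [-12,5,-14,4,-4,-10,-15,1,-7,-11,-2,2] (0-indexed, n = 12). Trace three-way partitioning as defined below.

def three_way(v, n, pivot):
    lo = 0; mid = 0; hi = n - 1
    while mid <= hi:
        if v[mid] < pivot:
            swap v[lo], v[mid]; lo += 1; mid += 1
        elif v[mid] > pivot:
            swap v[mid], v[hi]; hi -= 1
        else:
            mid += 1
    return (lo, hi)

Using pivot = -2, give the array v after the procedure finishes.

[-12,-14,-11,-4,-10,-15,-7,-2,1,4,2,5]

pivot = -2; lo=0, mid=0, hi=11
v[mid]=-12<-2: swap v[0],v[0]; lo=1,mid=1 → [-12,5,-14,4,-4,-10,-15,1,-7,-11,-2,2]
v[mid]=5>-2: swap v[1],v[11]; hi=10 → [-12,2,-14,4,-4,-10,-15,1,-7,-11,-2,5]
v[mid]=2>-2: swap v[1],v[10]; hi=9 → [-12,-2,-14,4,-4,-10,-15,1,-7,-11,2,5]
v[mid]=-2=-2: mid=2
v[mid]=-14<-2: swap v[1],v[2]; lo=2,mid=3 → [-12,-14,-2,4,-4,-10,-15,1,-7,-11,2,5]
v[mid]=4>-2: swap v[3],v[9]; hi=8 → [-12,-14,-2,-11,-4,-10,-15,1,-7,4,2,5]
v[mid]=-11<-2: swap v[2],v[3]; lo=3,mid=4 → [-12,-14,-11,-2,-4,-10,-15,1,-7,4,2,5]
v[mid]=-4<-2: swap v[3],v[4]; lo=4,mid=5 → [-12,-14,-11,-4,-2,-10,-15,1,-7,4,2,5]
v[mid]=-10<-2: swap v[4],v[5]; lo=5,mid=6 → [-12,-14,-11,-4,-10,-2,-15,1,-7,4,2,5]
v[mid]=-15<-2: swap v[5],v[6]; lo=6,mid=7 → [-12,-14,-11,-4,-10,-15,-2,1,-7,4,2,5]
v[mid]=1>-2: swap v[7],v[8]; hi=7 → [-12,-14,-11,-4,-10,-15,-2,-7,1,4,2,5]
v[mid]=-7<-2: swap v[6],v[7]; lo=7,mid=8 → [-12,-14,-11,-4,-10,-15,-7,-2,1,4,2,5]
end: lo=7, hi=7; v = [-12,-14,-11,-4,-10,-15,-7,-2,1,4,2,5]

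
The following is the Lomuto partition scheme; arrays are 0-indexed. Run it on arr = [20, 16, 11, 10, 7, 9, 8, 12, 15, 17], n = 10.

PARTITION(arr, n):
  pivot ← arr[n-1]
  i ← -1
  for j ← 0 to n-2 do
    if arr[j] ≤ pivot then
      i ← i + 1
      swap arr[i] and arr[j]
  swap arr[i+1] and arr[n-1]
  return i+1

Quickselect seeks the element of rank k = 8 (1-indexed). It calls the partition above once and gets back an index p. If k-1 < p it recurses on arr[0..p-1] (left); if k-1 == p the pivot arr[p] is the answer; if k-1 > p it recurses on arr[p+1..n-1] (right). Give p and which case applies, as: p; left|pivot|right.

pivot = arr[9] = 17; i = -1
j=0: arr[0]=20 > 17 → no swap
j=1: arr[1]=16 ≤ 17 → i=0, swap arr[0],arr[1] → [16, 20, 11, 10, 7, 9, 8, 12, 15, 17]
j=2: arr[2]=11 ≤ 17 → i=1, swap arr[1],arr[2] → [16, 11, 20, 10, 7, 9, 8, 12, 15, 17]
j=3: arr[3]=10 ≤ 17 → i=2, swap arr[2],arr[3] → [16, 11, 10, 20, 7, 9, 8, 12, 15, 17]
j=4: arr[4]=7 ≤ 17 → i=3, swap arr[3],arr[4] → [16, 11, 10, 7, 20, 9, 8, 12, 15, 17]
j=5: arr[5]=9 ≤ 17 → i=4, swap arr[4],arr[5] → [16, 11, 10, 7, 9, 20, 8, 12, 15, 17]
j=6: arr[6]=8 ≤ 17 → i=5, swap arr[5],arr[6] → [16, 11, 10, 7, 9, 8, 20, 12, 15, 17]
j=7: arr[7]=12 ≤ 17 → i=6, swap arr[6],arr[7] → [16, 11, 10, 7, 9, 8, 12, 20, 15, 17]
j=8: arr[8]=15 ≤ 17 → i=7, swap arr[7],arr[8] → [16, 11, 10, 7, 9, 8, 12, 15, 20, 17]
final swap arr[8],arr[9] → [16, 11, 10, 7, 9, 8, 12, 15, 17, 20]; return 8
p = 8; k-1 = 7 < 8 ⇒ left

8; left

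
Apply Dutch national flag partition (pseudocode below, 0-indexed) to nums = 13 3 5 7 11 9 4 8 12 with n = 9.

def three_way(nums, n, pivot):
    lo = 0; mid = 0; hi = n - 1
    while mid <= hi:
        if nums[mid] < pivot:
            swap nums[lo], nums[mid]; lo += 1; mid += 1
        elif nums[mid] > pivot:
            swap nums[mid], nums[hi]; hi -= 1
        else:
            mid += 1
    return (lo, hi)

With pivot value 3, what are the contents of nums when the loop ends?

3 5 7 11 9 4 8 12 13

pivot = 3; lo=0, mid=0, hi=8
nums[mid]=13>3: swap nums[0],nums[8]; hi=7 → 12 3 5 7 11 9 4 8 13
nums[mid]=12>3: swap nums[0],nums[7]; hi=6 → 8 3 5 7 11 9 4 12 13
nums[mid]=8>3: swap nums[0],nums[6]; hi=5 → 4 3 5 7 11 9 8 12 13
nums[mid]=4>3: swap nums[0],nums[5]; hi=4 → 9 3 5 7 11 4 8 12 13
nums[mid]=9>3: swap nums[0],nums[4]; hi=3 → 11 3 5 7 9 4 8 12 13
nums[mid]=11>3: swap nums[0],nums[3]; hi=2 → 7 3 5 11 9 4 8 12 13
nums[mid]=7>3: swap nums[0],nums[2]; hi=1 → 5 3 7 11 9 4 8 12 13
nums[mid]=5>3: swap nums[0],nums[1]; hi=0 → 3 5 7 11 9 4 8 12 13
nums[mid]=3=3: mid=1
end: lo=0, hi=0; nums = 3 5 7 11 9 4 8 12 13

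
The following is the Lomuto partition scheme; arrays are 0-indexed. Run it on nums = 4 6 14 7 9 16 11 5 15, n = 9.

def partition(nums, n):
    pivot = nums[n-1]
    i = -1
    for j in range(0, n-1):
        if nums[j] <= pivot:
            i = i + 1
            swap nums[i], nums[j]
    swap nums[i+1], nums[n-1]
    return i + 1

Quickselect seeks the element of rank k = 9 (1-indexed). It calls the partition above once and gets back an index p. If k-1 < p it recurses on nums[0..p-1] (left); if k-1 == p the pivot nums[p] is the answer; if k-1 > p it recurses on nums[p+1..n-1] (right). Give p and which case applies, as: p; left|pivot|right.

pivot = nums[8] = 15; i = -1
j=0: nums[0]=4 ≤ 15 → i=0, swap nums[0],nums[0] (no change) → 4 6 14 7 9 16 11 5 15
j=1: nums[1]=6 ≤ 15 → i=1, swap nums[1],nums[1] (no change) → 4 6 14 7 9 16 11 5 15
j=2: nums[2]=14 ≤ 15 → i=2, swap nums[2],nums[2] (no change) → 4 6 14 7 9 16 11 5 15
j=3: nums[3]=7 ≤ 15 → i=3, swap nums[3],nums[3] (no change) → 4 6 14 7 9 16 11 5 15
j=4: nums[4]=9 ≤ 15 → i=4, swap nums[4],nums[4] (no change) → 4 6 14 7 9 16 11 5 15
j=5: nums[5]=16 > 15 → no swap
j=6: nums[6]=11 ≤ 15 → i=5, swap nums[5],nums[6] → 4 6 14 7 9 11 16 5 15
j=7: nums[7]=5 ≤ 15 → i=6, swap nums[6],nums[7] → 4 6 14 7 9 11 5 16 15
final swap nums[7],nums[8] → 4 6 14 7 9 11 5 15 16; return 7
p = 7; k-1 = 8 > 7 ⇒ right

7; right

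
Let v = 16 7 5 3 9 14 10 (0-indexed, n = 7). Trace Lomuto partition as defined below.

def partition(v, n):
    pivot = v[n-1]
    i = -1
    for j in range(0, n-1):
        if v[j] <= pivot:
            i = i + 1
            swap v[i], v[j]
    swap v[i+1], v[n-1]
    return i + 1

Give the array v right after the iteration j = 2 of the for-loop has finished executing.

7 5 16 3 9 14 10

pivot=10, i=-1
j=0: 16>10, skip
j=1: 7≤10, i=0, swap(0,1) ⇒ 7 16 5 3 9 14 10
j=2: 5≤10, i=1, swap(1,2) ⇒ 7 5 16 3 9 14 10
(after j=2) v = 7 5 16 3 9 14 10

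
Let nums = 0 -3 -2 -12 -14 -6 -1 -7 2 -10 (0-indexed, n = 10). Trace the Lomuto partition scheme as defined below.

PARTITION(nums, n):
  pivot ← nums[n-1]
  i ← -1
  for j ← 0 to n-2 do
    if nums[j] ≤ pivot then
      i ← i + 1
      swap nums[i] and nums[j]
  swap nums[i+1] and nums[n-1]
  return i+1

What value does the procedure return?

pivot = nums[9] = -10; i = -1
j=0: nums[0]=0 > -10 → no swap
j=1: nums[1]=-3 > -10 → no swap
j=2: nums[2]=-2 > -10 → no swap
j=3: nums[3]=-12 ≤ -10 → i=0, swap nums[0],nums[3] → -12 -3 -2 0 -14 -6 -1 -7 2 -10
j=4: nums[4]=-14 ≤ -10 → i=1, swap nums[1],nums[4] → -12 -14 -2 0 -3 -6 -1 -7 2 -10
j=5: nums[5]=-6 > -10 → no swap
j=6: nums[6]=-1 > -10 → no swap
j=7: nums[7]=-7 > -10 → no swap
j=8: nums[8]=2 > -10 → no swap
final swap nums[2],nums[9] → -12 -14 -10 0 -3 -6 -1 -7 2 -2; return 2

2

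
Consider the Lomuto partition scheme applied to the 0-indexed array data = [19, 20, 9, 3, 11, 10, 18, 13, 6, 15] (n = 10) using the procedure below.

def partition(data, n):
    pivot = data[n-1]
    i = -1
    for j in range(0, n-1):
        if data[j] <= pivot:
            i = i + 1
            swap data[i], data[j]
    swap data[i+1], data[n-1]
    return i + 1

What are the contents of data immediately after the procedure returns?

pivot=15, i=-1
j=0: 19>15, skip
j=1: 20>15, skip
j=2: 9≤15, i=0, swap(0,2) ⇒ [9, 20, 19, 3, 11, 10, 18, 13, 6, 15]
j=3: 3≤15, i=1, swap(1,3) ⇒ [9, 3, 19, 20, 11, 10, 18, 13, 6, 15]
j=4: 11≤15, i=2, swap(2,4) ⇒ [9, 3, 11, 20, 19, 10, 18, 13, 6, 15]
j=5: 10≤15, i=3, swap(3,5) ⇒ [9, 3, 11, 10, 19, 20, 18, 13, 6, 15]
j=6: 18>15, skip
j=7: 13≤15, i=4, swap(4,7) ⇒ [9, 3, 11, 10, 13, 20, 18, 19, 6, 15]
j=8: 6≤15, i=5, swap(5,8) ⇒ [9, 3, 11, 10, 13, 6, 18, 19, 20, 15]
swap(6,9) ⇒ [9, 3, 11, 10, 13, 6, 15, 19, 20, 18]; return 6

[9, 3, 11, 10, 13, 6, 15, 19, 20, 18]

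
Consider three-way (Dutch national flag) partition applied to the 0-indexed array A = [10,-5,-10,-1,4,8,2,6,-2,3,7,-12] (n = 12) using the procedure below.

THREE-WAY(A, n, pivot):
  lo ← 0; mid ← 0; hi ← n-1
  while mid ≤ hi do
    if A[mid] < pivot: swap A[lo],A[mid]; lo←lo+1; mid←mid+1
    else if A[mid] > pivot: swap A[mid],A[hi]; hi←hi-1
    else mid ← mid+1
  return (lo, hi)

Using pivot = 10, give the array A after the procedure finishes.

[-5,-10,-1,4,8,2,6,-2,3,7,-12,10]

pivot = 10; lo=0, mid=0, hi=11
A[mid]=10=10: mid=1
A[mid]=-5<10: swap A[0],A[1]; lo=1,mid=2 → [-5,10,-10,-1,4,8,2,6,-2,3,7,-12]
A[mid]=-10<10: swap A[1],A[2]; lo=2,mid=3 → [-5,-10,10,-1,4,8,2,6,-2,3,7,-12]
A[mid]=-1<10: swap A[2],A[3]; lo=3,mid=4 → [-5,-10,-1,10,4,8,2,6,-2,3,7,-12]
A[mid]=4<10: swap A[3],A[4]; lo=4,mid=5 → [-5,-10,-1,4,10,8,2,6,-2,3,7,-12]
A[mid]=8<10: swap A[4],A[5]; lo=5,mid=6 → [-5,-10,-1,4,8,10,2,6,-2,3,7,-12]
A[mid]=2<10: swap A[5],A[6]; lo=6,mid=7 → [-5,-10,-1,4,8,2,10,6,-2,3,7,-12]
A[mid]=6<10: swap A[6],A[7]; lo=7,mid=8 → [-5,-10,-1,4,8,2,6,10,-2,3,7,-12]
A[mid]=-2<10: swap A[7],A[8]; lo=8,mid=9 → [-5,-10,-1,4,8,2,6,-2,10,3,7,-12]
A[mid]=3<10: swap A[8],A[9]; lo=9,mid=10 → [-5,-10,-1,4,8,2,6,-2,3,10,7,-12]
A[mid]=7<10: swap A[9],A[10]; lo=10,mid=11 → [-5,-10,-1,4,8,2,6,-2,3,7,10,-12]
A[mid]=-12<10: swap A[10],A[11]; lo=11,mid=12 → [-5,-10,-1,4,8,2,6,-2,3,7,-12,10]
end: lo=11, hi=11; A = [-5,-10,-1,4,8,2,6,-2,3,7,-12,10]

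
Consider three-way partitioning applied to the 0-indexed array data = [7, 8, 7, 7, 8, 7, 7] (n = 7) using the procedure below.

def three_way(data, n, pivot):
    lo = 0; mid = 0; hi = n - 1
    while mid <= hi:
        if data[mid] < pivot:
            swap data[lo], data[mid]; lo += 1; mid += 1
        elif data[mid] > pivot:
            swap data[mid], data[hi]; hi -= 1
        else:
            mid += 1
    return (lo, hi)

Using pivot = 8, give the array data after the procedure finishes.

lo=0 mid=0 hi=6
7<8: swap(0,0), lo=1 mid=1 ⇒ [7, 8, 7, 7, 8, 7, 7]
8=8: mid=2
7<8: swap(1,2), lo=2 mid=3 ⇒ [7, 7, 8, 7, 8, 7, 7]
7<8: swap(2,3), lo=3 mid=4 ⇒ [7, 7, 7, 8, 8, 7, 7]
8=8: mid=5
7<8: swap(3,5), lo=4 mid=6 ⇒ [7, 7, 7, 7, 8, 8, 7]
7<8: swap(4,6), lo=5 mid=7 ⇒ [7, 7, 7, 7, 7, 8, 8]
done. lo=5 hi=6; data=[7, 7, 7, 7, 7, 8, 8]

[7, 7, 7, 7, 7, 8, 8]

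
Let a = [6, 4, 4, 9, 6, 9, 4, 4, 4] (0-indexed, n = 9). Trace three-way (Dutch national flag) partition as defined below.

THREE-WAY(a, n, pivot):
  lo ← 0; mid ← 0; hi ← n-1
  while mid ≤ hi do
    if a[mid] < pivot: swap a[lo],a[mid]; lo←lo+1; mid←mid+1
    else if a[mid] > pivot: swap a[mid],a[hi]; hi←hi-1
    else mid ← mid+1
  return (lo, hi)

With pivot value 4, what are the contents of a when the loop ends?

pivot = 4; lo=0, mid=0, hi=8
a[mid]=6>4: swap a[0],a[8]; hi=7 → [4, 4, 4, 9, 6, 9, 4, 4, 6]
a[mid]=4=4: mid=1
a[mid]=4=4: mid=2
a[mid]=4=4: mid=3
a[mid]=9>4: swap a[3],a[7]; hi=6 → [4, 4, 4, 4, 6, 9, 4, 9, 6]
a[mid]=4=4: mid=4
a[mid]=6>4: swap a[4],a[6]; hi=5 → [4, 4, 4, 4, 4, 9, 6, 9, 6]
a[mid]=4=4: mid=5
a[mid]=9>4: swap a[5],a[5]; hi=4 → [4, 4, 4, 4, 4, 9, 6, 9, 6]
end: lo=0, hi=4; a = [4, 4, 4, 4, 4, 9, 6, 9, 6]

[4, 4, 4, 4, 4, 9, 6, 9, 6]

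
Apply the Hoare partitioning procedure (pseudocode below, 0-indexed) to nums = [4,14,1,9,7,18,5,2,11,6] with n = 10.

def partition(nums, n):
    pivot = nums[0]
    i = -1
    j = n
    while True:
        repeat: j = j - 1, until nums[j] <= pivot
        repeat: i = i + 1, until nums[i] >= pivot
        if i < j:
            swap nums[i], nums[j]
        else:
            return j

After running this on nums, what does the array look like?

[2,1,14,9,7,18,5,4,11,6]

pivot=4
j stops at 7 (2), i stops at 0 (4); swap ⇒ [2,14,1,9,7,18,5,4,11,6]
j stops at 2 (1), i stops at 1 (14); swap ⇒ [2,1,14,9,7,18,5,4,11,6]
j stops at 1, i stops at 2; i≥j ⇒ return 1. nums=[2,1,14,9,7,18,5,4,11,6]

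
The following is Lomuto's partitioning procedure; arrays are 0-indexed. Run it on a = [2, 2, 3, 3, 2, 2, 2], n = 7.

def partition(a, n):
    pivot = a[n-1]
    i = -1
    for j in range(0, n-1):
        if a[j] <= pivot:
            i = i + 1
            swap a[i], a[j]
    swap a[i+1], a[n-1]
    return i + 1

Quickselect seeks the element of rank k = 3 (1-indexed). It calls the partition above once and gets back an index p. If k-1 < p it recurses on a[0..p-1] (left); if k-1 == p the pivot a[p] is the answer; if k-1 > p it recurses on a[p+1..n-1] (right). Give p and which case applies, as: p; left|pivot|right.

4; left

pivot=2, i=-1
j=0: 2≤2, i=0, swap(0,0) ⇒ [2, 2, 3, 3, 2, 2, 2]
j=1: 2≤2, i=1, swap(1,1) ⇒ [2, 2, 3, 3, 2, 2, 2]
j=2: 3>2, skip
j=3: 3>2, skip
j=4: 2≤2, i=2, swap(2,4) ⇒ [2, 2, 2, 3, 3, 2, 2]
j=5: 2≤2, i=3, swap(3,5) ⇒ [2, 2, 2, 2, 3, 3, 2]
swap(4,6) ⇒ [2, 2, 2, 2, 2, 3, 3]; return 4
p = 4; k-1 = 2 < 4 ⇒ left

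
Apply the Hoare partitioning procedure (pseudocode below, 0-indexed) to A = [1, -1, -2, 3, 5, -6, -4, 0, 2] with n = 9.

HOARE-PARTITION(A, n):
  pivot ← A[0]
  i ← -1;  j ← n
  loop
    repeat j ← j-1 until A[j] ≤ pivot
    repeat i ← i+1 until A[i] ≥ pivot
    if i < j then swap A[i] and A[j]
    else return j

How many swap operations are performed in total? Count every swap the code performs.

3

pivot=1
j stops at 7 (0), i stops at 0 (1); swap ⇒ [0, -1, -2, 3, 5, -6, -4, 1, 2]
j stops at 6 (-4), i stops at 3 (3); swap ⇒ [0, -1, -2, -4, 5, -6, 3, 1, 2]
j stops at 5 (-6), i stops at 4 (5); swap ⇒ [0, -1, -2, -4, -6, 5, 3, 1, 2]
j stops at 4, i stops at 5; i≥j ⇒ return 4. A=[0, -1, -2, -4, -6, 5, 3, 1, 2]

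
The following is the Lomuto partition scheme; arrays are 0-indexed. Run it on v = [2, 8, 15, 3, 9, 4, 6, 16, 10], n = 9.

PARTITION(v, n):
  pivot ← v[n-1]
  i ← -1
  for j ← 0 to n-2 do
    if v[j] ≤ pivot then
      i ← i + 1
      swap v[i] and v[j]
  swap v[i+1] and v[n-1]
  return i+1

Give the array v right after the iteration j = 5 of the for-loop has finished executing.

[2, 8, 3, 9, 4, 15, 6, 16, 10]

pivot=10, i=-1
j=0: 2≤10, i=0, swap(0,0) ⇒ [2, 8, 15, 3, 9, 4, 6, 16, 10]
j=1: 8≤10, i=1, swap(1,1) ⇒ [2, 8, 15, 3, 9, 4, 6, 16, 10]
j=2: 15>10, skip
j=3: 3≤10, i=2, swap(2,3) ⇒ [2, 8, 3, 15, 9, 4, 6, 16, 10]
j=4: 9≤10, i=3, swap(3,4) ⇒ [2, 8, 3, 9, 15, 4, 6, 16, 10]
j=5: 4≤10, i=4, swap(4,5) ⇒ [2, 8, 3, 9, 4, 15, 6, 16, 10]
(after j=5) v = [2, 8, 3, 9, 4, 15, 6, 16, 10]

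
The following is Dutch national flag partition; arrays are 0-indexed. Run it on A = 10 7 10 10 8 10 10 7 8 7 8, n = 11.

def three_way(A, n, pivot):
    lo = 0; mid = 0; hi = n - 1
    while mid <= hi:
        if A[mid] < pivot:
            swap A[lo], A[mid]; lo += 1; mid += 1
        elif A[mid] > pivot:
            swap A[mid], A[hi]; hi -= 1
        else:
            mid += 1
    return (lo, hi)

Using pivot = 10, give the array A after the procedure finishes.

7 8 7 8 7 8 10 10 10 10 10

pivot = 10; lo=0, mid=0, hi=10
A[mid]=10=10: mid=1
A[mid]=7<10: swap A[0],A[1]; lo=1,mid=2 → 7 10 10 10 8 10 10 7 8 7 8
A[mid]=10=10: mid=3
A[mid]=10=10: mid=4
A[mid]=8<10: swap A[1],A[4]; lo=2,mid=5 → 7 8 10 10 10 10 10 7 8 7 8
A[mid]=10=10: mid=6
A[mid]=10=10: mid=7
A[mid]=7<10: swap A[2],A[7]; lo=3,mid=8 → 7 8 7 10 10 10 10 10 8 7 8
A[mid]=8<10: swap A[3],A[8]; lo=4,mid=9 → 7 8 7 8 10 10 10 10 10 7 8
A[mid]=7<10: swap A[4],A[9]; lo=5,mid=10 → 7 8 7 8 7 10 10 10 10 10 8
A[mid]=8<10: swap A[5],A[10]; lo=6,mid=11 → 7 8 7 8 7 8 10 10 10 10 10
end: lo=6, hi=10; A = 7 8 7 8 7 8 10 10 10 10 10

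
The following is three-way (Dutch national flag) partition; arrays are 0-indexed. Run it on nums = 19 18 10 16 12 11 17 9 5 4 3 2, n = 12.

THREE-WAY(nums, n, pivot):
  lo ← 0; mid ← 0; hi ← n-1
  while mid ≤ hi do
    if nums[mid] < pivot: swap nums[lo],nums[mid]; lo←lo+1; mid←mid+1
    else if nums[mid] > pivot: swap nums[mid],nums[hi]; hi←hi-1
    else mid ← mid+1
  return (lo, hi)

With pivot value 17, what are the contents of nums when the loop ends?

2 3 10 16 12 11 9 5 4 17 18 19

lo=0 mid=0 hi=11
19>17: swap(0,11), hi=10 ⇒ 2 18 10 16 12 11 17 9 5 4 3 19
2<17: swap(0,0), lo=1 mid=1 ⇒ 2 18 10 16 12 11 17 9 5 4 3 19
18>17: swap(1,10), hi=9 ⇒ 2 3 10 16 12 11 17 9 5 4 18 19
3<17: swap(1,1), lo=2 mid=2 ⇒ 2 3 10 16 12 11 17 9 5 4 18 19
10<17: swap(2,2), lo=3 mid=3 ⇒ 2 3 10 16 12 11 17 9 5 4 18 19
16<17: swap(3,3), lo=4 mid=4 ⇒ 2 3 10 16 12 11 17 9 5 4 18 19
12<17: swap(4,4), lo=5 mid=5 ⇒ 2 3 10 16 12 11 17 9 5 4 18 19
11<17: swap(5,5), lo=6 mid=6 ⇒ 2 3 10 16 12 11 17 9 5 4 18 19
17=17: mid=7
9<17: swap(6,7), lo=7 mid=8 ⇒ 2 3 10 16 12 11 9 17 5 4 18 19
5<17: swap(7,8), lo=8 mid=9 ⇒ 2 3 10 16 12 11 9 5 17 4 18 19
4<17: swap(8,9), lo=9 mid=10 ⇒ 2 3 10 16 12 11 9 5 4 17 18 19
done. lo=9 hi=9; nums=2 3 10 16 12 11 9 5 4 17 18 19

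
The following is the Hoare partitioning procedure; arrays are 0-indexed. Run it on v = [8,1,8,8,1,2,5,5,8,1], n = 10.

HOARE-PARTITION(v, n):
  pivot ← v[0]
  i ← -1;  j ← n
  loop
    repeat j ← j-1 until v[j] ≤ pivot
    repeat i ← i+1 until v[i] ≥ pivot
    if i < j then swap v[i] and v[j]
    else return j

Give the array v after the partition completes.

pivot = v[0] = 8; i = -1, j = 10
j→9 (v[9]=1≤8), i→0 (v[0]=8≥8); i<j, swap → [1,1,8,8,1,2,5,5,8,8]
j→8 (v[8]=8≤8), i→2 (v[2]=8≥8); i<j, swap → [1,1,8,8,1,2,5,5,8,8]
j→7 (v[7]=5≤8), i→3 (v[3]=8≥8); i<j, swap → [1,1,8,5,1,2,5,8,8,8]
j→6, i→7; i≥j, return j=6. v = [1,1,8,5,1,2,5,8,8,8]

[1,1,8,5,1,2,5,8,8,8]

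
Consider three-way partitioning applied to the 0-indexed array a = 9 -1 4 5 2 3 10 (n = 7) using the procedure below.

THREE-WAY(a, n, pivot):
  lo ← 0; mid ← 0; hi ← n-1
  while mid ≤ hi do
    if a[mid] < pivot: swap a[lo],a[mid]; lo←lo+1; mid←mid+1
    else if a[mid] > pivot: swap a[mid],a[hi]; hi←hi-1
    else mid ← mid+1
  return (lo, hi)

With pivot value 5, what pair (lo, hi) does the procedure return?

pivot = 5; lo=0, mid=0, hi=6
a[mid]=9>5: swap a[0],a[6]; hi=5 → 10 -1 4 5 2 3 9
a[mid]=10>5: swap a[0],a[5]; hi=4 → 3 -1 4 5 2 10 9
a[mid]=3<5: swap a[0],a[0]; lo=1,mid=1 → 3 -1 4 5 2 10 9
a[mid]=-1<5: swap a[1],a[1]; lo=2,mid=2 → 3 -1 4 5 2 10 9
a[mid]=4<5: swap a[2],a[2]; lo=3,mid=3 → 3 -1 4 5 2 10 9
a[mid]=5=5: mid=4
a[mid]=2<5: swap a[3],a[4]; lo=4,mid=5 → 3 -1 4 2 5 10 9
end: lo=4, hi=4; a = 3 -1 4 2 5 10 9

(4, 4)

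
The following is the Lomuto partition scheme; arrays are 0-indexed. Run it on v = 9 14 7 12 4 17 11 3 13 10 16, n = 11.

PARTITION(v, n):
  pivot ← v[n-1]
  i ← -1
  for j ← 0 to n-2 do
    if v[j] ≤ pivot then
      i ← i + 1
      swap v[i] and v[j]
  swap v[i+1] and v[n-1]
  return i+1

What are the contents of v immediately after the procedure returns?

pivot=16, i=-1
j=0: 9≤16, i=0, swap(0,0) ⇒ 9 14 7 12 4 17 11 3 13 10 16
j=1: 14≤16, i=1, swap(1,1) ⇒ 9 14 7 12 4 17 11 3 13 10 16
j=2: 7≤16, i=2, swap(2,2) ⇒ 9 14 7 12 4 17 11 3 13 10 16
j=3: 12≤16, i=3, swap(3,3) ⇒ 9 14 7 12 4 17 11 3 13 10 16
j=4: 4≤16, i=4, swap(4,4) ⇒ 9 14 7 12 4 17 11 3 13 10 16
j=5: 17>16, skip
j=6: 11≤16, i=5, swap(5,6) ⇒ 9 14 7 12 4 11 17 3 13 10 16
j=7: 3≤16, i=6, swap(6,7) ⇒ 9 14 7 12 4 11 3 17 13 10 16
j=8: 13≤16, i=7, swap(7,8) ⇒ 9 14 7 12 4 11 3 13 17 10 16
j=9: 10≤16, i=8, swap(8,9) ⇒ 9 14 7 12 4 11 3 13 10 17 16
swap(9,10) ⇒ 9 14 7 12 4 11 3 13 10 16 17; return 9

9 14 7 12 4 11 3 13 10 16 17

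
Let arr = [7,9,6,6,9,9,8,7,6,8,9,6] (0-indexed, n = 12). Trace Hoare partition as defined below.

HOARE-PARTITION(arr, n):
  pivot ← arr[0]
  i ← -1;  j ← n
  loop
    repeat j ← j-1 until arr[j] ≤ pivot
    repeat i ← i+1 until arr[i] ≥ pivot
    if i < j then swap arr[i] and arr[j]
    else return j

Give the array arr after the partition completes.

[6,6,6,6,7,9,8,9,9,8,9,7]

pivot=7
j stops at 11 (6), i stops at 0 (7); swap ⇒ [6,9,6,6,9,9,8,7,6,8,9,7]
j stops at 8 (6), i stops at 1 (9); swap ⇒ [6,6,6,6,9,9,8,7,9,8,9,7]
j stops at 7 (7), i stops at 4 (9); swap ⇒ [6,6,6,6,7,9,8,9,9,8,9,7]
j stops at 4, i stops at 5; i≥j ⇒ return 4. arr=[6,6,6,6,7,9,8,9,9,8,9,7]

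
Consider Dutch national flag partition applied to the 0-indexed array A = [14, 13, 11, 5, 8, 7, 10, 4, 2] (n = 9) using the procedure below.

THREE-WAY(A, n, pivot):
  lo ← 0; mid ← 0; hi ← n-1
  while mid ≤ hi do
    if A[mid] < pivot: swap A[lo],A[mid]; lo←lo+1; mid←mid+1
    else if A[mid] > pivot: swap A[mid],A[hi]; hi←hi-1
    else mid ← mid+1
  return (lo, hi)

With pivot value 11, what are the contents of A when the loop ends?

[2, 4, 5, 8, 7, 10, 11, 13, 14]

lo=0 mid=0 hi=8
14>11: swap(0,8), hi=7 ⇒ [2, 13, 11, 5, 8, 7, 10, 4, 14]
2<11: swap(0,0), lo=1 mid=1 ⇒ [2, 13, 11, 5, 8, 7, 10, 4, 14]
13>11: swap(1,7), hi=6 ⇒ [2, 4, 11, 5, 8, 7, 10, 13, 14]
4<11: swap(1,1), lo=2 mid=2 ⇒ [2, 4, 11, 5, 8, 7, 10, 13, 14]
11=11: mid=3
5<11: swap(2,3), lo=3 mid=4 ⇒ [2, 4, 5, 11, 8, 7, 10, 13, 14]
8<11: swap(3,4), lo=4 mid=5 ⇒ [2, 4, 5, 8, 11, 7, 10, 13, 14]
7<11: swap(4,5), lo=5 mid=6 ⇒ [2, 4, 5, 8, 7, 11, 10, 13, 14]
10<11: swap(5,6), lo=6 mid=7 ⇒ [2, 4, 5, 8, 7, 10, 11, 13, 14]
done. lo=6 hi=6; A=[2, 4, 5, 8, 7, 10, 11, 13, 14]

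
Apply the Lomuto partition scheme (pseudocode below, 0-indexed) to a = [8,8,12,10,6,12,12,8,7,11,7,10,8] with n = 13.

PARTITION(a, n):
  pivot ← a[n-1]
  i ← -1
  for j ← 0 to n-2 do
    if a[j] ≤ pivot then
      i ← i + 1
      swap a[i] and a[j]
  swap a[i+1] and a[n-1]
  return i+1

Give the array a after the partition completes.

[8,8,6,8,7,7,8,10,12,11,12,10,12]

pivot=8, i=-1
j=0: 8≤8, i=0, swap(0,0) ⇒ [8,8,12,10,6,12,12,8,7,11,7,10,8]
j=1: 8≤8, i=1, swap(1,1) ⇒ [8,8,12,10,6,12,12,8,7,11,7,10,8]
j=2: 12>8, skip
j=3: 10>8, skip
j=4: 6≤8, i=2, swap(2,4) ⇒ [8,8,6,10,12,12,12,8,7,11,7,10,8]
j=5: 12>8, skip
j=6: 12>8, skip
j=7: 8≤8, i=3, swap(3,7) ⇒ [8,8,6,8,12,12,12,10,7,11,7,10,8]
j=8: 7≤8, i=4, swap(4,8) ⇒ [8,8,6,8,7,12,12,10,12,11,7,10,8]
j=9: 11>8, skip
j=10: 7≤8, i=5, swap(5,10) ⇒ [8,8,6,8,7,7,12,10,12,11,12,10,8]
j=11: 10>8, skip
swap(6,12) ⇒ [8,8,6,8,7,7,8,10,12,11,12,10,12]; return 6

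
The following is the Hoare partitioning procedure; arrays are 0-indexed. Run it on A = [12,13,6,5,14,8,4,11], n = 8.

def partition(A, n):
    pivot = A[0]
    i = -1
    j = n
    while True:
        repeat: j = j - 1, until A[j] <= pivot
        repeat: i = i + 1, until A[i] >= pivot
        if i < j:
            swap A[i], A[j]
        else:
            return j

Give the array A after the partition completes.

[11,4,6,5,8,14,13,12]

pivot=12
j stops at 7 (11), i stops at 0 (12); swap ⇒ [11,13,6,5,14,8,4,12]
j stops at 6 (4), i stops at 1 (13); swap ⇒ [11,4,6,5,14,8,13,12]
j stops at 5 (8), i stops at 4 (14); swap ⇒ [11,4,6,5,8,14,13,12]
j stops at 4, i stops at 5; i≥j ⇒ return 4. A=[11,4,6,5,8,14,13,12]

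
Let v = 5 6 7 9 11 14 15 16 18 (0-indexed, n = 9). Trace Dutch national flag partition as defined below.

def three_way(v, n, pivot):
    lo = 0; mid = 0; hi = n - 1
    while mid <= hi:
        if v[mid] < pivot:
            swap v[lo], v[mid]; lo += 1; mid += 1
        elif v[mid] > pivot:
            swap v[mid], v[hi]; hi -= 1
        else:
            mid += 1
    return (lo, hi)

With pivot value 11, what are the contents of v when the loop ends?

pivot = 11; lo=0, mid=0, hi=8
v[mid]=5<11: swap v[0],v[0]; lo=1,mid=1 → 5 6 7 9 11 14 15 16 18
v[mid]=6<11: swap v[1],v[1]; lo=2,mid=2 → 5 6 7 9 11 14 15 16 18
v[mid]=7<11: swap v[2],v[2]; lo=3,mid=3 → 5 6 7 9 11 14 15 16 18
v[mid]=9<11: swap v[3],v[3]; lo=4,mid=4 → 5 6 7 9 11 14 15 16 18
v[mid]=11=11: mid=5
v[mid]=14>11: swap v[5],v[8]; hi=7 → 5 6 7 9 11 18 15 16 14
v[mid]=18>11: swap v[5],v[7]; hi=6 → 5 6 7 9 11 16 15 18 14
v[mid]=16>11: swap v[5],v[6]; hi=5 → 5 6 7 9 11 15 16 18 14
v[mid]=15>11: swap v[5],v[5]; hi=4 → 5 6 7 9 11 15 16 18 14
end: lo=4, hi=4; v = 5 6 7 9 11 15 16 18 14

5 6 7 9 11 15 16 18 14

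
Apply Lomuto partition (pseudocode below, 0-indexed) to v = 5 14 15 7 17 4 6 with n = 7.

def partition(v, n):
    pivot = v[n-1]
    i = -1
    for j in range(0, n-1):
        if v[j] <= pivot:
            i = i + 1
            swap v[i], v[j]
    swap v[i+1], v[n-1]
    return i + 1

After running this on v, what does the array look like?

pivot=6, i=-1
j=0: 5≤6, i=0, swap(0,0) ⇒ 5 14 15 7 17 4 6
j=1: 14>6, skip
j=2: 15>6, skip
j=3: 7>6, skip
j=4: 17>6, skip
j=5: 4≤6, i=1, swap(1,5) ⇒ 5 4 15 7 17 14 6
swap(2,6) ⇒ 5 4 6 7 17 14 15; return 2

5 4 6 7 17 14 15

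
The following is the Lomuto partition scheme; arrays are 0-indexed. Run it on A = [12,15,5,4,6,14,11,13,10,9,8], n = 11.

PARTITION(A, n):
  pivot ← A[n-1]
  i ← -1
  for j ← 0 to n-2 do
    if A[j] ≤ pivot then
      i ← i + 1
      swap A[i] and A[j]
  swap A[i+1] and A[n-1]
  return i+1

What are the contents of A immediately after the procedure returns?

pivot = A[10] = 8; i = -1
j=0: A[0]=12 > 8 → no swap
j=1: A[1]=15 > 8 → no swap
j=2: A[2]=5 ≤ 8 → i=0, swap A[0],A[2] → [5,15,12,4,6,14,11,13,10,9,8]
j=3: A[3]=4 ≤ 8 → i=1, swap A[1],A[3] → [5,4,12,15,6,14,11,13,10,9,8]
j=4: A[4]=6 ≤ 8 → i=2, swap A[2],A[4] → [5,4,6,15,12,14,11,13,10,9,8]
j=5: A[5]=14 > 8 → no swap
j=6: A[6]=11 > 8 → no swap
j=7: A[7]=13 > 8 → no swap
j=8: A[8]=10 > 8 → no swap
j=9: A[9]=9 > 8 → no swap
final swap A[3],A[10] → [5,4,6,8,12,14,11,13,10,9,15]; return 3

[5,4,6,8,12,14,11,13,10,9,15]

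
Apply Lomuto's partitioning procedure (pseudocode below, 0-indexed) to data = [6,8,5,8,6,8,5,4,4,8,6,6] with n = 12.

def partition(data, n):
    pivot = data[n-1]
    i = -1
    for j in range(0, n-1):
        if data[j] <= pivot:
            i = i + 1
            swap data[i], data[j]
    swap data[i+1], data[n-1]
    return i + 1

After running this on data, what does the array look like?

pivot = data[11] = 6; i = -1
j=0: data[0]=6 ≤ 6 → i=0, swap data[0],data[0] (no change) → [6,8,5,8,6,8,5,4,4,8,6,6]
j=1: data[1]=8 > 6 → no swap
j=2: data[2]=5 ≤ 6 → i=1, swap data[1],data[2] → [6,5,8,8,6,8,5,4,4,8,6,6]
j=3: data[3]=8 > 6 → no swap
j=4: data[4]=6 ≤ 6 → i=2, swap data[2],data[4] → [6,5,6,8,8,8,5,4,4,8,6,6]
j=5: data[5]=8 > 6 → no swap
j=6: data[6]=5 ≤ 6 → i=3, swap data[3],data[6] → [6,5,6,5,8,8,8,4,4,8,6,6]
j=7: data[7]=4 ≤ 6 → i=4, swap data[4],data[7] → [6,5,6,5,4,8,8,8,4,8,6,6]
j=8: data[8]=4 ≤ 6 → i=5, swap data[5],data[8] → [6,5,6,5,4,4,8,8,8,8,6,6]
j=9: data[9]=8 > 6 → no swap
j=10: data[10]=6 ≤ 6 → i=6, swap data[6],data[10] → [6,5,6,5,4,4,6,8,8,8,8,6]
final swap data[7],data[11] → [6,5,6,5,4,4,6,6,8,8,8,8]; return 7

[6,5,6,5,4,4,6,6,8,8,8,8]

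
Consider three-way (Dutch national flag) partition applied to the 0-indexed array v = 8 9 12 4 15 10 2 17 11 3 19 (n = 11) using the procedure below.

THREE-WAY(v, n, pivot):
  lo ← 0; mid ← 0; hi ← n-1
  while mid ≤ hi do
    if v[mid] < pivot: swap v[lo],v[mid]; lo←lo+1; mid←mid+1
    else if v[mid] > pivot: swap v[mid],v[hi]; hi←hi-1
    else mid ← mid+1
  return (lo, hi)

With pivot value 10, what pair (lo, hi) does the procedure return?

lo=0 mid=0 hi=10
8<10: swap(0,0), lo=1 mid=1 ⇒ 8 9 12 4 15 10 2 17 11 3 19
9<10: swap(1,1), lo=2 mid=2 ⇒ 8 9 12 4 15 10 2 17 11 3 19
12>10: swap(2,10), hi=9 ⇒ 8 9 19 4 15 10 2 17 11 3 12
19>10: swap(2,9), hi=8 ⇒ 8 9 3 4 15 10 2 17 11 19 12
3<10: swap(2,2), lo=3 mid=3 ⇒ 8 9 3 4 15 10 2 17 11 19 12
4<10: swap(3,3), lo=4 mid=4 ⇒ 8 9 3 4 15 10 2 17 11 19 12
15>10: swap(4,8), hi=7 ⇒ 8 9 3 4 11 10 2 17 15 19 12
11>10: swap(4,7), hi=6 ⇒ 8 9 3 4 17 10 2 11 15 19 12
17>10: swap(4,6), hi=5 ⇒ 8 9 3 4 2 10 17 11 15 19 12
2<10: swap(4,4), lo=5 mid=5 ⇒ 8 9 3 4 2 10 17 11 15 19 12
10=10: mid=6
done. lo=5 hi=5; v=8 9 3 4 2 10 17 11 15 19 12

(5, 5)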